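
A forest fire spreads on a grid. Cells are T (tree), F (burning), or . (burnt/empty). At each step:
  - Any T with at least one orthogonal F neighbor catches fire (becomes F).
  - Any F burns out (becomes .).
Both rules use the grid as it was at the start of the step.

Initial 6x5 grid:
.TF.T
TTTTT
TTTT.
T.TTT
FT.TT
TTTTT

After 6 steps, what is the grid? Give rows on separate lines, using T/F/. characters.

Step 1: 5 trees catch fire, 2 burn out
  .F..T
  TTFTT
  TTTT.
  F.TTT
  .F.TT
  FTTTT
Step 2: 5 trees catch fire, 5 burn out
  ....T
  TF.FT
  FTFT.
  ..TTT
  ...TT
  .FTTT
Step 3: 6 trees catch fire, 5 burn out
  ....T
  F...F
  .F.F.
  ..FTT
  ...TT
  ..FTT
Step 4: 3 trees catch fire, 6 burn out
  ....F
  .....
  .....
  ...FT
  ...TT
  ...FT
Step 5: 3 trees catch fire, 3 burn out
  .....
  .....
  .....
  ....F
  ...FT
  ....F
Step 6: 1 trees catch fire, 3 burn out
  .....
  .....
  .....
  .....
  ....F
  .....

.....
.....
.....
.....
....F
.....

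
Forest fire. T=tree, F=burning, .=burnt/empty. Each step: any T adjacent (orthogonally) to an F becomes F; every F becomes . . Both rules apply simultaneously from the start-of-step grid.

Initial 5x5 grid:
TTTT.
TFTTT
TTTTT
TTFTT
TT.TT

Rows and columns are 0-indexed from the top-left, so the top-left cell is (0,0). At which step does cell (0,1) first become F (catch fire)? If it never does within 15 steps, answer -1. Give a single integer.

Step 1: cell (0,1)='F' (+7 fires, +2 burnt)
  -> target ignites at step 1
Step 2: cell (0,1)='.' (+9 fires, +7 burnt)
Step 3: cell (0,1)='.' (+5 fires, +9 burnt)
Step 4: cell (0,1)='.' (+0 fires, +5 burnt)
  fire out at step 4

1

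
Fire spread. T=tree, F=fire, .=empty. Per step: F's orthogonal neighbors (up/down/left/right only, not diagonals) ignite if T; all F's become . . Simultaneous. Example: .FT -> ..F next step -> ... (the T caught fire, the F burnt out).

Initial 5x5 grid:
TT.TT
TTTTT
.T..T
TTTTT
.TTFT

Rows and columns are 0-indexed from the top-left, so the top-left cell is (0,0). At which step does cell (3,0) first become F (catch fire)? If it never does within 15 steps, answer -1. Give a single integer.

Step 1: cell (3,0)='T' (+3 fires, +1 burnt)
Step 2: cell (3,0)='T' (+3 fires, +3 burnt)
Step 3: cell (3,0)='T' (+2 fires, +3 burnt)
Step 4: cell (3,0)='F' (+3 fires, +2 burnt)
  -> target ignites at step 4
Step 5: cell (3,0)='.' (+3 fires, +3 burnt)
Step 6: cell (3,0)='.' (+4 fires, +3 burnt)
Step 7: cell (3,0)='.' (+1 fires, +4 burnt)
Step 8: cell (3,0)='.' (+0 fires, +1 burnt)
  fire out at step 8

4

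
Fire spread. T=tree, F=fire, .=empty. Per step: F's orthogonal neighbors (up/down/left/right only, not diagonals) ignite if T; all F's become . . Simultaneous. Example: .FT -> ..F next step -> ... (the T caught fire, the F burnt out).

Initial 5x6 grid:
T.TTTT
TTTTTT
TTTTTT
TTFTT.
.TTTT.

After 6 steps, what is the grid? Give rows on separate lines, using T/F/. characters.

Step 1: 4 trees catch fire, 1 burn out
  T.TTTT
  TTTTTT
  TTFTTT
  TF.FT.
  .TFTT.
Step 2: 7 trees catch fire, 4 burn out
  T.TTTT
  TTFTTT
  TF.FTT
  F...F.
  .F.FT.
Step 3: 6 trees catch fire, 7 burn out
  T.FTTT
  TF.FTT
  F...FT
  ......
  ....F.
Step 4: 4 trees catch fire, 6 burn out
  T..FTT
  F...FT
  .....F
  ......
  ......
Step 5: 3 trees catch fire, 4 burn out
  F...FT
  .....F
  ......
  ......
  ......
Step 6: 1 trees catch fire, 3 burn out
  .....F
  ......
  ......
  ......
  ......

.....F
......
......
......
......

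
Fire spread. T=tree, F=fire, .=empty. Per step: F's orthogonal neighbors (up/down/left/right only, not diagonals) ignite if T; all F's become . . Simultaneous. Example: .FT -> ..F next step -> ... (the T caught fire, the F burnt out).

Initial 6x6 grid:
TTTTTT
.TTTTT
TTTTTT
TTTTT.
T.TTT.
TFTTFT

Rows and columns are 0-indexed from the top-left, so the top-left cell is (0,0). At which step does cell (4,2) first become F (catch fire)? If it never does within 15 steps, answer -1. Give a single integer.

Step 1: cell (4,2)='T' (+5 fires, +2 burnt)
Step 2: cell (4,2)='F' (+4 fires, +5 burnt)
  -> target ignites at step 2
Step 3: cell (4,2)='.' (+4 fires, +4 burnt)
Step 4: cell (4,2)='.' (+6 fires, +4 burnt)
Step 5: cell (4,2)='.' (+5 fires, +6 burnt)
Step 6: cell (4,2)='.' (+4 fires, +5 burnt)
Step 7: cell (4,2)='.' (+1 fires, +4 burnt)
Step 8: cell (4,2)='.' (+1 fires, +1 burnt)
Step 9: cell (4,2)='.' (+0 fires, +1 burnt)
  fire out at step 9

2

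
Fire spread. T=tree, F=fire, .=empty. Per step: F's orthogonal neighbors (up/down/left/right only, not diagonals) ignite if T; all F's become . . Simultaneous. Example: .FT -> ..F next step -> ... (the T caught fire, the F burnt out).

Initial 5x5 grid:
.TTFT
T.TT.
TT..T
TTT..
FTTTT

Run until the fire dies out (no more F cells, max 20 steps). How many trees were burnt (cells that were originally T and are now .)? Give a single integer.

Answer: 15

Derivation:
Step 1: +5 fires, +2 burnt (F count now 5)
Step 2: +5 fires, +5 burnt (F count now 5)
Step 3: +4 fires, +5 burnt (F count now 4)
Step 4: +1 fires, +4 burnt (F count now 1)
Step 5: +0 fires, +1 burnt (F count now 0)
Fire out after step 5
Initially T: 16, now '.': 24
Total burnt (originally-T cells now '.'): 15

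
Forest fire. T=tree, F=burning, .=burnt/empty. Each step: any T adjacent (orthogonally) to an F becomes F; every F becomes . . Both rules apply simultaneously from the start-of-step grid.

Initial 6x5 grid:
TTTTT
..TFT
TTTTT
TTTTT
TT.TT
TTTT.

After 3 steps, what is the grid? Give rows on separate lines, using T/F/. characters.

Step 1: 4 trees catch fire, 1 burn out
  TTTFT
  ..F.F
  TTTFT
  TTTTT
  TT.TT
  TTTT.
Step 2: 5 trees catch fire, 4 burn out
  TTF.F
  .....
  TTF.F
  TTTFT
  TT.TT
  TTTT.
Step 3: 5 trees catch fire, 5 burn out
  TF...
  .....
  TF...
  TTF.F
  TT.FT
  TTTT.

TF...
.....
TF...
TTF.F
TT.FT
TTTT.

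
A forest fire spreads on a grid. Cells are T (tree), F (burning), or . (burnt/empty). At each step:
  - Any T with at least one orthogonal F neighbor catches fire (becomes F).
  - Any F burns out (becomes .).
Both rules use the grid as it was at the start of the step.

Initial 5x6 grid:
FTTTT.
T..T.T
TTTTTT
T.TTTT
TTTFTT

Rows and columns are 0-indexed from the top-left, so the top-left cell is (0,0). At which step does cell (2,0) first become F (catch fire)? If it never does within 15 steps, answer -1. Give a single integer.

Step 1: cell (2,0)='T' (+5 fires, +2 burnt)
Step 2: cell (2,0)='F' (+7 fires, +5 burnt)
  -> target ignites at step 2
Step 3: cell (2,0)='.' (+8 fires, +7 burnt)
Step 4: cell (2,0)='.' (+2 fires, +8 burnt)
Step 5: cell (2,0)='.' (+1 fires, +2 burnt)
Step 6: cell (2,0)='.' (+0 fires, +1 burnt)
  fire out at step 6

2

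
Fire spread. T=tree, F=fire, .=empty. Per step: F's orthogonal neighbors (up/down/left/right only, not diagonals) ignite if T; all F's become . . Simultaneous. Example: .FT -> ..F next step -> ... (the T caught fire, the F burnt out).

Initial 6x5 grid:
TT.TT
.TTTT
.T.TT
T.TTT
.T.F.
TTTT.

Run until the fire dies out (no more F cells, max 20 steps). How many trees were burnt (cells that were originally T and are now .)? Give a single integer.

Answer: 19

Derivation:
Step 1: +2 fires, +1 burnt (F count now 2)
Step 2: +4 fires, +2 burnt (F count now 4)
Step 3: +3 fires, +4 burnt (F count now 3)
Step 4: +5 fires, +3 burnt (F count now 5)
Step 5: +2 fires, +5 burnt (F count now 2)
Step 6: +2 fires, +2 burnt (F count now 2)
Step 7: +1 fires, +2 burnt (F count now 1)
Step 8: +0 fires, +1 burnt (F count now 0)
Fire out after step 8
Initially T: 20, now '.': 29
Total burnt (originally-T cells now '.'): 19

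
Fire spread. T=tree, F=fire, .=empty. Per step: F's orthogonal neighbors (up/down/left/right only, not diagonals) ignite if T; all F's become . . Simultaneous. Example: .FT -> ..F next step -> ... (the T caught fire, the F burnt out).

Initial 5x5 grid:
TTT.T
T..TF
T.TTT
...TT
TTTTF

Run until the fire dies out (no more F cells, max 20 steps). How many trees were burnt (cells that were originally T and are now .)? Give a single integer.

Answer: 11

Derivation:
Step 1: +5 fires, +2 burnt (F count now 5)
Step 2: +3 fires, +5 burnt (F count now 3)
Step 3: +2 fires, +3 burnt (F count now 2)
Step 4: +1 fires, +2 burnt (F count now 1)
Step 5: +0 fires, +1 burnt (F count now 0)
Fire out after step 5
Initially T: 16, now '.': 20
Total burnt (originally-T cells now '.'): 11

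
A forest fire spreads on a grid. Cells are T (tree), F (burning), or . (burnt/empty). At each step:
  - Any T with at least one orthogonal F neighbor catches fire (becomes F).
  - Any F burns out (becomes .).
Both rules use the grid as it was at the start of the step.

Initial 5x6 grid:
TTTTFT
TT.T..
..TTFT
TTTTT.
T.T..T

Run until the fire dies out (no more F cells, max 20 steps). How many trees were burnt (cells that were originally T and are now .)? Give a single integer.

Answer: 18

Derivation:
Step 1: +5 fires, +2 burnt (F count now 5)
Step 2: +4 fires, +5 burnt (F count now 4)
Step 3: +2 fires, +4 burnt (F count now 2)
Step 4: +4 fires, +2 burnt (F count now 4)
Step 5: +2 fires, +4 burnt (F count now 2)
Step 6: +1 fires, +2 burnt (F count now 1)
Step 7: +0 fires, +1 burnt (F count now 0)
Fire out after step 7
Initially T: 19, now '.': 29
Total burnt (originally-T cells now '.'): 18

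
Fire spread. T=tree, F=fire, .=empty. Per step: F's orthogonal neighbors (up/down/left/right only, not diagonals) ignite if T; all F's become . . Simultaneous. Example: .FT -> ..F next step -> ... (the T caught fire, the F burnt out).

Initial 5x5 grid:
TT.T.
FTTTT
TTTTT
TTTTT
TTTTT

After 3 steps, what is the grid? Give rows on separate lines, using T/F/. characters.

Step 1: 3 trees catch fire, 1 burn out
  FT.T.
  .FTTT
  FTTTT
  TTTTT
  TTTTT
Step 2: 4 trees catch fire, 3 burn out
  .F.T.
  ..FTT
  .FTTT
  FTTTT
  TTTTT
Step 3: 4 trees catch fire, 4 burn out
  ...T.
  ...FT
  ..FTT
  .FTTT
  FTTTT

...T.
...FT
..FTT
.FTTT
FTTTT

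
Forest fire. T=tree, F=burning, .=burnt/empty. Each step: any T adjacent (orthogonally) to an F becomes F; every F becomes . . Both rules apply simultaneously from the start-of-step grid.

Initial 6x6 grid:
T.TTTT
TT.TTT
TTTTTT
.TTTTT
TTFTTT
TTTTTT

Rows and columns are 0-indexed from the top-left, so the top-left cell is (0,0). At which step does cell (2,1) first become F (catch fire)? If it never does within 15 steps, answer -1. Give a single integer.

Step 1: cell (2,1)='T' (+4 fires, +1 burnt)
Step 2: cell (2,1)='T' (+7 fires, +4 burnt)
Step 3: cell (2,1)='F' (+6 fires, +7 burnt)
  -> target ignites at step 3
Step 4: cell (2,1)='.' (+6 fires, +6 burnt)
Step 5: cell (2,1)='.' (+4 fires, +6 burnt)
Step 6: cell (2,1)='.' (+4 fires, +4 burnt)
Step 7: cell (2,1)='.' (+1 fires, +4 burnt)
Step 8: cell (2,1)='.' (+0 fires, +1 burnt)
  fire out at step 8

3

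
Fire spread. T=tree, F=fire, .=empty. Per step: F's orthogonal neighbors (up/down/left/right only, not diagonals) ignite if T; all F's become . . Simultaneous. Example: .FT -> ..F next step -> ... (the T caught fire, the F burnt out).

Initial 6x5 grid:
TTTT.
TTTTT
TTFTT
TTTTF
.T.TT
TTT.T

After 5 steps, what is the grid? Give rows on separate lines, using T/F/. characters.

Step 1: 7 trees catch fire, 2 burn out
  TTTT.
  TTFTT
  TF.FF
  TTFF.
  .T.TF
  TTT.T
Step 2: 8 trees catch fire, 7 burn out
  TTFT.
  TF.FF
  F....
  TF...
  .T.F.
  TTT.F
Step 3: 5 trees catch fire, 8 burn out
  TF.F.
  F....
  .....
  F....
  .F...
  TTT..
Step 4: 2 trees catch fire, 5 burn out
  F....
  .....
  .....
  .....
  .....
  TFT..
Step 5: 2 trees catch fire, 2 burn out
  .....
  .....
  .....
  .....
  .....
  F.F..

.....
.....
.....
.....
.....
F.F..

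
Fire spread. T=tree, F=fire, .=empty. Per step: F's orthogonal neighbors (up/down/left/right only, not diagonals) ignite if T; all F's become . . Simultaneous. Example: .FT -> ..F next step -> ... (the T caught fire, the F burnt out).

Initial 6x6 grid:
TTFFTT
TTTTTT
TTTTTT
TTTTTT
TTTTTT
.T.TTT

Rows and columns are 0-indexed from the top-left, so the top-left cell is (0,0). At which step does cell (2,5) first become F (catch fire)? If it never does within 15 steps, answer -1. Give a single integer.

Step 1: cell (2,5)='T' (+4 fires, +2 burnt)
Step 2: cell (2,5)='T' (+6 fires, +4 burnt)
Step 3: cell (2,5)='T' (+6 fires, +6 burnt)
Step 4: cell (2,5)='F' (+6 fires, +6 burnt)
  -> target ignites at step 4
Step 5: cell (2,5)='.' (+5 fires, +6 burnt)
Step 6: cell (2,5)='.' (+4 fires, +5 burnt)
Step 7: cell (2,5)='.' (+1 fires, +4 burnt)
Step 8: cell (2,5)='.' (+0 fires, +1 burnt)
  fire out at step 8

4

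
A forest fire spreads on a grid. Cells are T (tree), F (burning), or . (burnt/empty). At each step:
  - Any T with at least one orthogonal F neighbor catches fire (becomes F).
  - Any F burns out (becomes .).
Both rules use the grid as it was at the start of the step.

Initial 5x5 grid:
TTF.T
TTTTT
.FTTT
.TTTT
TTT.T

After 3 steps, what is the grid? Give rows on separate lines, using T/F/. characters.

Step 1: 5 trees catch fire, 2 burn out
  TF..T
  TFFTT
  ..FTT
  .FTTT
  TTT.T
Step 2: 6 trees catch fire, 5 burn out
  F...T
  F..FT
  ...FT
  ..FTT
  TFT.T
Step 3: 5 trees catch fire, 6 burn out
  ....T
  ....F
  ....F
  ...FT
  F.F.T

....T
....F
....F
...FT
F.F.T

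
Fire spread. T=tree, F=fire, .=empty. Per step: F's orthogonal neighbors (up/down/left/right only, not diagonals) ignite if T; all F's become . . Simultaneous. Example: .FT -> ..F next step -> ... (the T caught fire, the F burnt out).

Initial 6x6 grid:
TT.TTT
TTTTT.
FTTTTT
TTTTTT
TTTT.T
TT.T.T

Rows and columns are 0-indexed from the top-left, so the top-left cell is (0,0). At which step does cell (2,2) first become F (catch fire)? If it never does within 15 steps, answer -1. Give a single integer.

Step 1: cell (2,2)='T' (+3 fires, +1 burnt)
Step 2: cell (2,2)='F' (+5 fires, +3 burnt)
  -> target ignites at step 2
Step 3: cell (2,2)='.' (+6 fires, +5 burnt)
Step 4: cell (2,2)='.' (+5 fires, +6 burnt)
Step 5: cell (2,2)='.' (+5 fires, +5 burnt)
Step 6: cell (2,2)='.' (+3 fires, +5 burnt)
Step 7: cell (2,2)='.' (+2 fires, +3 burnt)
Step 8: cell (2,2)='.' (+1 fires, +2 burnt)
Step 9: cell (2,2)='.' (+0 fires, +1 burnt)
  fire out at step 9

2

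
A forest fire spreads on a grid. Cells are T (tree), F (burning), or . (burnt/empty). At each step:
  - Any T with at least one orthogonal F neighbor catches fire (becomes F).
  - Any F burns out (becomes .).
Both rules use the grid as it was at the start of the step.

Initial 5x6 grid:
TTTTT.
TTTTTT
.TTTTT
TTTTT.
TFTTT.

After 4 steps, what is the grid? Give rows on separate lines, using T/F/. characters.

Step 1: 3 trees catch fire, 1 burn out
  TTTTT.
  TTTTTT
  .TTTTT
  TFTTT.
  F.FTT.
Step 2: 4 trees catch fire, 3 burn out
  TTTTT.
  TTTTTT
  .FTTTT
  F.FTT.
  ...FT.
Step 3: 4 trees catch fire, 4 burn out
  TTTTT.
  TFTTTT
  ..FTTT
  ...FT.
  ....F.
Step 4: 5 trees catch fire, 4 burn out
  TFTTT.
  F.FTTT
  ...FTT
  ....F.
  ......

TFTTT.
F.FTTT
...FTT
....F.
......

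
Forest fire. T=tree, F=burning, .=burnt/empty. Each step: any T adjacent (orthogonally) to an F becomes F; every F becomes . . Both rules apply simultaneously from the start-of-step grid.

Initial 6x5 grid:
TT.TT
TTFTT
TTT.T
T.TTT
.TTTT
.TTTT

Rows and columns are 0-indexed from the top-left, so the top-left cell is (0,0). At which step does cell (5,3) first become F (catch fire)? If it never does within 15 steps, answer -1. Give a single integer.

Step 1: cell (5,3)='T' (+3 fires, +1 burnt)
Step 2: cell (5,3)='T' (+6 fires, +3 burnt)
Step 3: cell (5,3)='T' (+6 fires, +6 burnt)
Step 4: cell (5,3)='T' (+5 fires, +6 burnt)
Step 5: cell (5,3)='F' (+3 fires, +5 burnt)
  -> target ignites at step 5
Step 6: cell (5,3)='.' (+1 fires, +3 burnt)
Step 7: cell (5,3)='.' (+0 fires, +1 burnt)
  fire out at step 7

5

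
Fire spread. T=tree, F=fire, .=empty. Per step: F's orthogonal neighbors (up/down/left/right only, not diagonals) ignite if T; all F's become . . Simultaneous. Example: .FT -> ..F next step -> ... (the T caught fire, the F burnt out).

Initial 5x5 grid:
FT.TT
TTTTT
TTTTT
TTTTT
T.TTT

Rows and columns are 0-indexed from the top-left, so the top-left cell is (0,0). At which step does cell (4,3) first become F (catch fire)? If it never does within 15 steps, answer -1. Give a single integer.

Step 1: cell (4,3)='T' (+2 fires, +1 burnt)
Step 2: cell (4,3)='T' (+2 fires, +2 burnt)
Step 3: cell (4,3)='T' (+3 fires, +2 burnt)
Step 4: cell (4,3)='T' (+4 fires, +3 burnt)
Step 5: cell (4,3)='T' (+4 fires, +4 burnt)
Step 6: cell (4,3)='T' (+4 fires, +4 burnt)
Step 7: cell (4,3)='F' (+2 fires, +4 burnt)
  -> target ignites at step 7
Step 8: cell (4,3)='.' (+1 fires, +2 burnt)
Step 9: cell (4,3)='.' (+0 fires, +1 burnt)
  fire out at step 9

7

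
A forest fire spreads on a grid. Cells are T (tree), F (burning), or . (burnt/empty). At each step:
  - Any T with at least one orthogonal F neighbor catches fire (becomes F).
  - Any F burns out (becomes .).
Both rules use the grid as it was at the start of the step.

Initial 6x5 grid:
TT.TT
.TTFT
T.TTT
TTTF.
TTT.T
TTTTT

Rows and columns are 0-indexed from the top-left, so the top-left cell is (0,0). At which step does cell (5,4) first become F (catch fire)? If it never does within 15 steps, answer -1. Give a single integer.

Step 1: cell (5,4)='T' (+5 fires, +2 burnt)
Step 2: cell (5,4)='T' (+6 fires, +5 burnt)
Step 3: cell (5,4)='T' (+4 fires, +6 burnt)
Step 4: cell (5,4)='T' (+5 fires, +4 burnt)
Step 5: cell (5,4)='F' (+2 fires, +5 burnt)
  -> target ignites at step 5
Step 6: cell (5,4)='.' (+1 fires, +2 burnt)
Step 7: cell (5,4)='.' (+0 fires, +1 burnt)
  fire out at step 7

5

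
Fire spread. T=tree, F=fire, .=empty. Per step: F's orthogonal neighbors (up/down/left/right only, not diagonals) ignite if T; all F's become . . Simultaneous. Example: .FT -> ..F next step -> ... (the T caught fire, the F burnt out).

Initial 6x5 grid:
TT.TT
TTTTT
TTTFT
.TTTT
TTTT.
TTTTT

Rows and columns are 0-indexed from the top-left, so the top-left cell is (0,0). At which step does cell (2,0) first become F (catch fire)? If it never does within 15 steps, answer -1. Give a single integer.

Step 1: cell (2,0)='T' (+4 fires, +1 burnt)
Step 2: cell (2,0)='T' (+7 fires, +4 burnt)
Step 3: cell (2,0)='F' (+6 fires, +7 burnt)
  -> target ignites at step 3
Step 4: cell (2,0)='.' (+5 fires, +6 burnt)
Step 5: cell (2,0)='.' (+3 fires, +5 burnt)
Step 6: cell (2,0)='.' (+1 fires, +3 burnt)
Step 7: cell (2,0)='.' (+0 fires, +1 burnt)
  fire out at step 7

3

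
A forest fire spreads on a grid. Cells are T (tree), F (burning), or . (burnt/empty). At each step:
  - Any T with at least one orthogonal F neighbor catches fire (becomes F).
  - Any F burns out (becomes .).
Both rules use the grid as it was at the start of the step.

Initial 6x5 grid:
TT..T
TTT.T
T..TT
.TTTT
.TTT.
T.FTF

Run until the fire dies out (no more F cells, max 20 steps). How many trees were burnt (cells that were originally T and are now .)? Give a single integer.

Answer: 12

Derivation:
Step 1: +2 fires, +2 burnt (F count now 2)
Step 2: +3 fires, +2 burnt (F count now 3)
Step 3: +2 fires, +3 burnt (F count now 2)
Step 4: +2 fires, +2 burnt (F count now 2)
Step 5: +1 fires, +2 burnt (F count now 1)
Step 6: +1 fires, +1 burnt (F count now 1)
Step 7: +1 fires, +1 burnt (F count now 1)
Step 8: +0 fires, +1 burnt (F count now 0)
Fire out after step 8
Initially T: 19, now '.': 23
Total burnt (originally-T cells now '.'): 12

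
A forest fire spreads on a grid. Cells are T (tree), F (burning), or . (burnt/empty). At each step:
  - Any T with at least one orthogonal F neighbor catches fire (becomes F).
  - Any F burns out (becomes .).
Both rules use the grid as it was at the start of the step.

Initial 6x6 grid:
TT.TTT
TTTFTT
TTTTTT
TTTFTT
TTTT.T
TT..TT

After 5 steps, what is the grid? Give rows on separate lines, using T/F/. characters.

Step 1: 7 trees catch fire, 2 burn out
  TT.FTT
  TTF.FT
  TTTFTT
  TTF.FT
  TTTF.T
  TT..TT
Step 2: 8 trees catch fire, 7 burn out
  TT..FT
  TF...F
  TTF.FT
  TF...F
  TTF..T
  TT..TT
Step 3: 8 trees catch fire, 8 burn out
  TF...F
  F.....
  TF...F
  F.....
  TF...F
  TT..TT
Step 4: 5 trees catch fire, 8 burn out
  F.....
  ......
  F.....
  ......
  F.....
  TF..TF
Step 5: 2 trees catch fire, 5 burn out
  ......
  ......
  ......
  ......
  ......
  F...F.

......
......
......
......
......
F...F.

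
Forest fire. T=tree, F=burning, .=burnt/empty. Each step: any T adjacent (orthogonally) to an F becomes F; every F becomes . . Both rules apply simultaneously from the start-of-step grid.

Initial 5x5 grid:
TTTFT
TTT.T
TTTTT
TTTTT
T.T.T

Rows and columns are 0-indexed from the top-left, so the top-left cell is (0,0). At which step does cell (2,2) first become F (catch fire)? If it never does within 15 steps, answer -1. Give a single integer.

Step 1: cell (2,2)='T' (+2 fires, +1 burnt)
Step 2: cell (2,2)='T' (+3 fires, +2 burnt)
Step 3: cell (2,2)='F' (+4 fires, +3 burnt)
  -> target ignites at step 3
Step 4: cell (2,2)='.' (+5 fires, +4 burnt)
Step 5: cell (2,2)='.' (+5 fires, +5 burnt)
Step 6: cell (2,2)='.' (+1 fires, +5 burnt)
Step 7: cell (2,2)='.' (+1 fires, +1 burnt)
Step 8: cell (2,2)='.' (+0 fires, +1 burnt)
  fire out at step 8

3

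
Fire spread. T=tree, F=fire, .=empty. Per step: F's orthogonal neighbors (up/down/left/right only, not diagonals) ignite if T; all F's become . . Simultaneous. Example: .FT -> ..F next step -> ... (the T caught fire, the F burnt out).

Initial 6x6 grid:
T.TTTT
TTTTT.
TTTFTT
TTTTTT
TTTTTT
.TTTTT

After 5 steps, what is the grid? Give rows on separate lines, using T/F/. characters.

Step 1: 4 trees catch fire, 1 burn out
  T.TTTT
  TTTFT.
  TTF.FT
  TTTFTT
  TTTTTT
  .TTTTT
Step 2: 8 trees catch fire, 4 burn out
  T.TFTT
  TTF.F.
  TF...F
  TTF.FT
  TTTFTT
  .TTTTT
Step 3: 9 trees catch fire, 8 burn out
  T.F.FT
  TF....
  F.....
  TF...F
  TTF.FT
  .TTFTT
Step 4: 7 trees catch fire, 9 burn out
  T....F
  F.....
  ......
  F.....
  TF...F
  .TF.FT
Step 5: 4 trees catch fire, 7 burn out
  F.....
  ......
  ......
  ......
  F.....
  .F...F

F.....
......
......
......
F.....
.F...F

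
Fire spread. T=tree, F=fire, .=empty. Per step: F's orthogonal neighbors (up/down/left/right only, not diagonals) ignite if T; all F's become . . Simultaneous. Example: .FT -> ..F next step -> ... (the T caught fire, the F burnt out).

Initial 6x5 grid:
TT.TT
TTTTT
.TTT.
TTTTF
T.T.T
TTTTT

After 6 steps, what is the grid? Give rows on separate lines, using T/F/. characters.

Step 1: 2 trees catch fire, 1 burn out
  TT.TT
  TTTTT
  .TTT.
  TTTF.
  T.T.F
  TTTTT
Step 2: 3 trees catch fire, 2 burn out
  TT.TT
  TTTTT
  .TTF.
  TTF..
  T.T..
  TTTTF
Step 3: 5 trees catch fire, 3 burn out
  TT.TT
  TTTFT
  .TF..
  TF...
  T.F..
  TTTF.
Step 4: 6 trees catch fire, 5 burn out
  TT.FT
  TTF.F
  .F...
  F....
  T....
  TTF..
Step 5: 4 trees catch fire, 6 burn out
  TT..F
  TF...
  .....
  .....
  F....
  TF...
Step 6: 3 trees catch fire, 4 burn out
  TF...
  F....
  .....
  .....
  .....
  F....

TF...
F....
.....
.....
.....
F....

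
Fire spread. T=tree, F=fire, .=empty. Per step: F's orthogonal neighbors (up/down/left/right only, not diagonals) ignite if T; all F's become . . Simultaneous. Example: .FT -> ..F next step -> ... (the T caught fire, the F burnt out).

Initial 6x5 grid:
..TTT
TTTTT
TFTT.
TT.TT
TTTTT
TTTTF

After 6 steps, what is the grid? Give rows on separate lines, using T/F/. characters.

Step 1: 6 trees catch fire, 2 burn out
  ..TTT
  TFTTT
  F.FT.
  TF.TT
  TTTTF
  TTTF.
Step 2: 8 trees catch fire, 6 burn out
  ..TTT
  F.FTT
  ...F.
  F..TF
  TFTF.
  TTF..
Step 3: 6 trees catch fire, 8 burn out
  ..FTT
  ...FT
  .....
  ...F.
  F.F..
  TF...
Step 4: 3 trees catch fire, 6 burn out
  ...FT
  ....F
  .....
  .....
  .....
  F....
Step 5: 1 trees catch fire, 3 burn out
  ....F
  .....
  .....
  .....
  .....
  .....
Step 6: 0 trees catch fire, 1 burn out
  .....
  .....
  .....
  .....
  .....
  .....

.....
.....
.....
.....
.....
.....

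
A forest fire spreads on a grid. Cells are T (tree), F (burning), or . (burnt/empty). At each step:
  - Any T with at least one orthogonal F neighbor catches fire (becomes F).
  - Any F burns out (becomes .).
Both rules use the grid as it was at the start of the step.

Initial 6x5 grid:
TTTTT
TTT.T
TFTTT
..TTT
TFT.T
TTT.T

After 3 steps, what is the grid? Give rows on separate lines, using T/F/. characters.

Step 1: 6 trees catch fire, 2 burn out
  TTTTT
  TFT.T
  F.FTT
  ..TTT
  F.F.T
  TFT.T
Step 2: 7 trees catch fire, 6 burn out
  TFTTT
  F.F.T
  ...FT
  ..FTT
  ....T
  F.F.T
Step 3: 4 trees catch fire, 7 burn out
  F.FTT
  ....T
  ....F
  ...FT
  ....T
  ....T

F.FTT
....T
....F
...FT
....T
....T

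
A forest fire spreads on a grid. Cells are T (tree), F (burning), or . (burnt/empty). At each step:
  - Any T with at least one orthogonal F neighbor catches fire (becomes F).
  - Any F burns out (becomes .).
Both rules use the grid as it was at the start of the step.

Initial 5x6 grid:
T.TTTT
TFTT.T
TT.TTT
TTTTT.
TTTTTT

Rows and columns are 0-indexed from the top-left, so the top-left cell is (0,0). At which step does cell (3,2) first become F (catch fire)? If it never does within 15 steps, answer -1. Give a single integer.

Step 1: cell (3,2)='T' (+3 fires, +1 burnt)
Step 2: cell (3,2)='T' (+5 fires, +3 burnt)
Step 3: cell (3,2)='F' (+5 fires, +5 burnt)
  -> target ignites at step 3
Step 4: cell (3,2)='.' (+5 fires, +5 burnt)
Step 5: cell (3,2)='.' (+4 fires, +5 burnt)
Step 6: cell (3,2)='.' (+2 fires, +4 burnt)
Step 7: cell (3,2)='.' (+1 fires, +2 burnt)
Step 8: cell (3,2)='.' (+0 fires, +1 burnt)
  fire out at step 8

3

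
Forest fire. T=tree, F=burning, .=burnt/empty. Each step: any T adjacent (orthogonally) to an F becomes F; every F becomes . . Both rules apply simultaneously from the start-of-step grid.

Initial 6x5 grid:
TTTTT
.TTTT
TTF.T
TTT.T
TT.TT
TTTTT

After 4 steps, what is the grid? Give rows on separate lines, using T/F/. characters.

Step 1: 3 trees catch fire, 1 burn out
  TTTTT
  .TFTT
  TF..T
  TTF.T
  TT.TT
  TTTTT
Step 2: 5 trees catch fire, 3 burn out
  TTFTT
  .F.FT
  F...T
  TF..T
  TT.TT
  TTTTT
Step 3: 5 trees catch fire, 5 burn out
  TF.FT
  ....F
  ....T
  F...T
  TF.TT
  TTTTT
Step 4: 5 trees catch fire, 5 burn out
  F...F
  .....
  ....F
  ....T
  F..TT
  TFTTT

F...F
.....
....F
....T
F..TT
TFTTT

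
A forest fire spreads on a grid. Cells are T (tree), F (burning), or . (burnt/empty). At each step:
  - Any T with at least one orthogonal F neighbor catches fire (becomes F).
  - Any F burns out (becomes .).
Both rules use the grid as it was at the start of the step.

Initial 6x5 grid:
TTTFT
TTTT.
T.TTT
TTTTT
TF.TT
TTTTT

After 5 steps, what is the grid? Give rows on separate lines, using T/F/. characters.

Step 1: 6 trees catch fire, 2 burn out
  TTF.F
  TTTF.
  T.TTT
  TFTTT
  F..TT
  TFTTT
Step 2: 7 trees catch fire, 6 burn out
  TF...
  TTF..
  T.TFT
  F.FTT
  ...TT
  F.FTT
Step 3: 7 trees catch fire, 7 burn out
  F....
  TF...
  F.F.F
  ...FT
  ...TT
  ...FT
Step 4: 4 trees catch fire, 7 burn out
  .....
  F....
  .....
  ....F
  ...FT
  ....F
Step 5: 1 trees catch fire, 4 burn out
  .....
  .....
  .....
  .....
  ....F
  .....

.....
.....
.....
.....
....F
.....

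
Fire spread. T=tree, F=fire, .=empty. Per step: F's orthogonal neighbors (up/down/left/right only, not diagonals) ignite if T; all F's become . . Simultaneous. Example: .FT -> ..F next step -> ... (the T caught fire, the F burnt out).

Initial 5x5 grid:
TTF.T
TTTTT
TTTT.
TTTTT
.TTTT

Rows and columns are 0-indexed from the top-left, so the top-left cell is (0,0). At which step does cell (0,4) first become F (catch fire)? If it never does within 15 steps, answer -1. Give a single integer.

Step 1: cell (0,4)='T' (+2 fires, +1 burnt)
Step 2: cell (0,4)='T' (+4 fires, +2 burnt)
Step 3: cell (0,4)='T' (+5 fires, +4 burnt)
Step 4: cell (0,4)='F' (+5 fires, +5 burnt)
  -> target ignites at step 4
Step 5: cell (0,4)='.' (+4 fires, +5 burnt)
Step 6: cell (0,4)='.' (+1 fires, +4 burnt)
Step 7: cell (0,4)='.' (+0 fires, +1 burnt)
  fire out at step 7

4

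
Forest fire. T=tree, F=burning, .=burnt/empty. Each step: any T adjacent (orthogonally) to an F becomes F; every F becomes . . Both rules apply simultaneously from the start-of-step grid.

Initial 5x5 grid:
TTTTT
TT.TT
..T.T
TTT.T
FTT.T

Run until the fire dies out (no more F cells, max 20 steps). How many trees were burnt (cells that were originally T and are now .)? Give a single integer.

Answer: 6

Derivation:
Step 1: +2 fires, +1 burnt (F count now 2)
Step 2: +2 fires, +2 burnt (F count now 2)
Step 3: +1 fires, +2 burnt (F count now 1)
Step 4: +1 fires, +1 burnt (F count now 1)
Step 5: +0 fires, +1 burnt (F count now 0)
Fire out after step 5
Initially T: 18, now '.': 13
Total burnt (originally-T cells now '.'): 6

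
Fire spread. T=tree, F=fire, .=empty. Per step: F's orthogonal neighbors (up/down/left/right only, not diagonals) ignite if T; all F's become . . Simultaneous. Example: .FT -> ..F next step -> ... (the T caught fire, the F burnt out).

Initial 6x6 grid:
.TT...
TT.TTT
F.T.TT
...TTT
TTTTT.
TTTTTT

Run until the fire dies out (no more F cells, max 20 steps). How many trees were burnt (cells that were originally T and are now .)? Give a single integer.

Answer: 4

Derivation:
Step 1: +1 fires, +1 burnt (F count now 1)
Step 2: +1 fires, +1 burnt (F count now 1)
Step 3: +1 fires, +1 burnt (F count now 1)
Step 4: +1 fires, +1 burnt (F count now 1)
Step 5: +0 fires, +1 burnt (F count now 0)
Fire out after step 5
Initially T: 24, now '.': 16
Total burnt (originally-T cells now '.'): 4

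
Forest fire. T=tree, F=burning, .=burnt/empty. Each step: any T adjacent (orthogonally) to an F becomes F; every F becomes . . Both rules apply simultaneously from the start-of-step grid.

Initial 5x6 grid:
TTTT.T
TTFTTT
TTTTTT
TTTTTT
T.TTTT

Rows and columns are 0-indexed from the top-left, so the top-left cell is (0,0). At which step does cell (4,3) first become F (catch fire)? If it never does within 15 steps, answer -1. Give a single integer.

Step 1: cell (4,3)='T' (+4 fires, +1 burnt)
Step 2: cell (4,3)='T' (+7 fires, +4 burnt)
Step 3: cell (4,3)='T' (+7 fires, +7 burnt)
Step 4: cell (4,3)='F' (+5 fires, +7 burnt)
  -> target ignites at step 4
Step 5: cell (4,3)='.' (+3 fires, +5 burnt)
Step 6: cell (4,3)='.' (+1 fires, +3 burnt)
Step 7: cell (4,3)='.' (+0 fires, +1 burnt)
  fire out at step 7

4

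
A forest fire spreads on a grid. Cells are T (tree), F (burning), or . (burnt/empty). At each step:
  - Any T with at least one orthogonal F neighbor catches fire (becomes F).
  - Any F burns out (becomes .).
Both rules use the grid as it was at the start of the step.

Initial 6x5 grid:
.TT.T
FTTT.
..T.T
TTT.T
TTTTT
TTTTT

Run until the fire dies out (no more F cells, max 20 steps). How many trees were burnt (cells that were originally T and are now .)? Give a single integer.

Step 1: +1 fires, +1 burnt (F count now 1)
Step 2: +2 fires, +1 burnt (F count now 2)
Step 3: +3 fires, +2 burnt (F count now 3)
Step 4: +1 fires, +3 burnt (F count now 1)
Step 5: +2 fires, +1 burnt (F count now 2)
Step 6: +4 fires, +2 burnt (F count now 4)
Step 7: +4 fires, +4 burnt (F count now 4)
Step 8: +3 fires, +4 burnt (F count now 3)
Step 9: +1 fires, +3 burnt (F count now 1)
Step 10: +0 fires, +1 burnt (F count now 0)
Fire out after step 10
Initially T: 22, now '.': 29
Total burnt (originally-T cells now '.'): 21

Answer: 21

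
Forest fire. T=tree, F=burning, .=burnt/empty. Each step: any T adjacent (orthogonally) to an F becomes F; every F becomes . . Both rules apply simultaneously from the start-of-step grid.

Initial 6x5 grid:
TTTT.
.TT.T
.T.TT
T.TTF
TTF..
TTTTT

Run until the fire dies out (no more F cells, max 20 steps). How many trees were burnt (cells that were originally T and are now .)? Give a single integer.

Answer: 13

Derivation:
Step 1: +5 fires, +2 burnt (F count now 5)
Step 2: +5 fires, +5 burnt (F count now 5)
Step 3: +3 fires, +5 burnt (F count now 3)
Step 4: +0 fires, +3 burnt (F count now 0)
Fire out after step 4
Initially T: 20, now '.': 23
Total burnt (originally-T cells now '.'): 13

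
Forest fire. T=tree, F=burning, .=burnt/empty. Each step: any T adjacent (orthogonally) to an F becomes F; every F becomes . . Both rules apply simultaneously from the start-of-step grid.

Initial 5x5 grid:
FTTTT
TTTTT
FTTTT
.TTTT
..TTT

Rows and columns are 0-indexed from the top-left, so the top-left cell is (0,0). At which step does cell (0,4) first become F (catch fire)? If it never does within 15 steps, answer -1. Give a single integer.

Step 1: cell (0,4)='T' (+3 fires, +2 burnt)
Step 2: cell (0,4)='T' (+4 fires, +3 burnt)
Step 3: cell (0,4)='T' (+4 fires, +4 burnt)
Step 4: cell (0,4)='F' (+5 fires, +4 burnt)
  -> target ignites at step 4
Step 5: cell (0,4)='.' (+3 fires, +5 burnt)
Step 6: cell (0,4)='.' (+1 fires, +3 burnt)
Step 7: cell (0,4)='.' (+0 fires, +1 burnt)
  fire out at step 7

4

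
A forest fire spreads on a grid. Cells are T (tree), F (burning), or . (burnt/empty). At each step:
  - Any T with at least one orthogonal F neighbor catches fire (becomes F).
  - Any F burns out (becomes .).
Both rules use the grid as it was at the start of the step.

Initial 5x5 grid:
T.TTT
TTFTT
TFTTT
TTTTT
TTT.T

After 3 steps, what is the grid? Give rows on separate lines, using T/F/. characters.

Step 1: 6 trees catch fire, 2 burn out
  T.FTT
  TF.FT
  F.FTT
  TFTTT
  TTT.T
Step 2: 7 trees catch fire, 6 burn out
  T..FT
  F...F
  ...FT
  F.FTT
  TFT.T
Step 3: 6 trees catch fire, 7 burn out
  F...F
  .....
  ....F
  ...FT
  F.F.T

F...F
.....
....F
...FT
F.F.T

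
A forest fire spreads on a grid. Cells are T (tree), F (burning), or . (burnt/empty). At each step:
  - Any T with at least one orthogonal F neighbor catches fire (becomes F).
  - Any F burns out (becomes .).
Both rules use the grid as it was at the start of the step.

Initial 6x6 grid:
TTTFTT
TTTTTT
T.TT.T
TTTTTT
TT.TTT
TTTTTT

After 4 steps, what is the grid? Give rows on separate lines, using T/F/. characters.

Step 1: 3 trees catch fire, 1 burn out
  TTF.FT
  TTTFTT
  T.TT.T
  TTTTTT
  TT.TTT
  TTTTTT
Step 2: 5 trees catch fire, 3 burn out
  TF...F
  TTF.FT
  T.TF.T
  TTTTTT
  TT.TTT
  TTTTTT
Step 3: 5 trees catch fire, 5 burn out
  F.....
  TF...F
  T.F..T
  TTTFTT
  TT.TTT
  TTTTTT
Step 4: 5 trees catch fire, 5 burn out
  ......
  F.....
  T....F
  TTF.FT
  TT.FTT
  TTTTTT

......
F.....
T....F
TTF.FT
TT.FTT
TTTTTT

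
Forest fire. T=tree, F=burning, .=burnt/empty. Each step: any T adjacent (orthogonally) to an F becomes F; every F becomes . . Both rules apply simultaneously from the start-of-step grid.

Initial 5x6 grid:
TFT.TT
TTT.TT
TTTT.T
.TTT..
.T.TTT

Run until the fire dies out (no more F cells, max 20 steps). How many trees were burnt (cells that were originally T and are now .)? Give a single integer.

Answer: 16

Derivation:
Step 1: +3 fires, +1 burnt (F count now 3)
Step 2: +3 fires, +3 burnt (F count now 3)
Step 3: +3 fires, +3 burnt (F count now 3)
Step 4: +3 fires, +3 burnt (F count now 3)
Step 5: +1 fires, +3 burnt (F count now 1)
Step 6: +1 fires, +1 burnt (F count now 1)
Step 7: +1 fires, +1 burnt (F count now 1)
Step 8: +1 fires, +1 burnt (F count now 1)
Step 9: +0 fires, +1 burnt (F count now 0)
Fire out after step 9
Initially T: 21, now '.': 25
Total burnt (originally-T cells now '.'): 16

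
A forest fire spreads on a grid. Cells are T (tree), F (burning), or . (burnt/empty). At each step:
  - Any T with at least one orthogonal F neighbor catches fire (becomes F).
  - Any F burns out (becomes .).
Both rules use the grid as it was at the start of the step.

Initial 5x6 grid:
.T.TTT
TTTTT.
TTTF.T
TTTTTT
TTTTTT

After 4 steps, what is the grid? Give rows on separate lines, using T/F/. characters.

Step 1: 3 trees catch fire, 1 burn out
  .T.TTT
  TTTFT.
  TTF..T
  TTTFTT
  TTTTTT
Step 2: 7 trees catch fire, 3 burn out
  .T.FTT
  TTF.F.
  TF...T
  TTF.FT
  TTTFTT
Step 3: 7 trees catch fire, 7 burn out
  .T..FT
  TF....
  F....T
  TF...F
  TTF.FT
Step 4: 7 trees catch fire, 7 burn out
  .F...F
  F.....
  .....F
  F.....
  TF...F

.F...F
F.....
.....F
F.....
TF...F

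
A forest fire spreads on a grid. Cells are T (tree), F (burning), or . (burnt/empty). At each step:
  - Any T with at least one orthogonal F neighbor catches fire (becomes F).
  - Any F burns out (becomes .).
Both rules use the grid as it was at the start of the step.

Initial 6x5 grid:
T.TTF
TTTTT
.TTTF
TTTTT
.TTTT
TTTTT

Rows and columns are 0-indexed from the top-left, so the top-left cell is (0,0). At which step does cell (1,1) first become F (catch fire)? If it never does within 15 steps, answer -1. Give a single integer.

Step 1: cell (1,1)='T' (+4 fires, +2 burnt)
Step 2: cell (1,1)='T' (+5 fires, +4 burnt)
Step 3: cell (1,1)='T' (+5 fires, +5 burnt)
Step 4: cell (1,1)='F' (+4 fires, +5 burnt)
  -> target ignites at step 4
Step 5: cell (1,1)='.' (+4 fires, +4 burnt)
Step 6: cell (1,1)='.' (+2 fires, +4 burnt)
Step 7: cell (1,1)='.' (+1 fires, +2 burnt)
Step 8: cell (1,1)='.' (+0 fires, +1 burnt)
  fire out at step 8

4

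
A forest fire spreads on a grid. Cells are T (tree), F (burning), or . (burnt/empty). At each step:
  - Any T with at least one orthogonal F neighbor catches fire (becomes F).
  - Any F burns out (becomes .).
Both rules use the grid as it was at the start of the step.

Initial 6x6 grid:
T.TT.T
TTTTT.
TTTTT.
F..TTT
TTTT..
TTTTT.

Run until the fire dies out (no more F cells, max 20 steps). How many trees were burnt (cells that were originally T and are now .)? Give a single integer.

Step 1: +2 fires, +1 burnt (F count now 2)
Step 2: +4 fires, +2 burnt (F count now 4)
Step 3: +5 fires, +4 burnt (F count now 5)
Step 4: +4 fires, +5 burnt (F count now 4)
Step 5: +5 fires, +4 burnt (F count now 5)
Step 6: +4 fires, +5 burnt (F count now 4)
Step 7: +1 fires, +4 burnt (F count now 1)
Step 8: +0 fires, +1 burnt (F count now 0)
Fire out after step 8
Initially T: 26, now '.': 35
Total burnt (originally-T cells now '.'): 25

Answer: 25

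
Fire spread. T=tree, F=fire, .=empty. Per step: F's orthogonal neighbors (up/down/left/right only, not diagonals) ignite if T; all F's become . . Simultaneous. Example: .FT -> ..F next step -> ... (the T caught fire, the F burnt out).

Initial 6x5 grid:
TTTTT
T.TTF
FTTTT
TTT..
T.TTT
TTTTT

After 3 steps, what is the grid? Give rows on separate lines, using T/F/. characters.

Step 1: 6 trees catch fire, 2 burn out
  TTTTF
  F.TF.
  .FTTF
  FTT..
  T.TTT
  TTTTT
Step 2: 7 trees catch fire, 6 burn out
  FTTF.
  ..F..
  ..FF.
  .FT..
  F.TTT
  TTTTT
Step 3: 4 trees catch fire, 7 burn out
  .FF..
  .....
  .....
  ..F..
  ..TTT
  FTTTT

.FF..
.....
.....
..F..
..TTT
FTTTT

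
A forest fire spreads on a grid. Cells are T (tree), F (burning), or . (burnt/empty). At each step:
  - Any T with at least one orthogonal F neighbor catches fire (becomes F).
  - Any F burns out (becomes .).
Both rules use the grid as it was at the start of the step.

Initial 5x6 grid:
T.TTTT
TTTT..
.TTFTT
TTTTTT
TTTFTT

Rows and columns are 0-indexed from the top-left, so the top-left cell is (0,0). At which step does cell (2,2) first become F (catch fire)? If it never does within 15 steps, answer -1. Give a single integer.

Step 1: cell (2,2)='F' (+6 fires, +2 burnt)
  -> target ignites at step 1
Step 2: cell (2,2)='.' (+8 fires, +6 burnt)
Step 3: cell (2,2)='.' (+6 fires, +8 burnt)
Step 4: cell (2,2)='.' (+3 fires, +6 burnt)
Step 5: cell (2,2)='.' (+1 fires, +3 burnt)
Step 6: cell (2,2)='.' (+0 fires, +1 burnt)
  fire out at step 6

1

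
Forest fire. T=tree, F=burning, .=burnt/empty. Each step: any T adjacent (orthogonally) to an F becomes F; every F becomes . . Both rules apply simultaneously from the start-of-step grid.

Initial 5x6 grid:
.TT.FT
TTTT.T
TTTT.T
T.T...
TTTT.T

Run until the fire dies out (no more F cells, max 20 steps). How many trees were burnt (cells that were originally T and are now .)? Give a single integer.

Step 1: +1 fires, +1 burnt (F count now 1)
Step 2: +1 fires, +1 burnt (F count now 1)
Step 3: +1 fires, +1 burnt (F count now 1)
Step 4: +0 fires, +1 burnt (F count now 0)
Fire out after step 4
Initially T: 20, now '.': 13
Total burnt (originally-T cells now '.'): 3

Answer: 3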